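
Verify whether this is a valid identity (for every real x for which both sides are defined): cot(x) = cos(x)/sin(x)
Claim: cot(x) = cos(x)/sin(x).
Reasoning: cot(x) is defined as 1/tan(x) = 1/(sin(x)/cos(x)) = cos(x)/sin(x), wherever sin(x) ≠ 0.
So the two sides agree for every real x for which both sides are defined.

Conclusion: Yes, this is an identity.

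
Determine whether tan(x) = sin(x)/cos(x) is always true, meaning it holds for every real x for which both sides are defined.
Claim: tan(x) = sin(x)/cos(x).
Reasoning: For an angle x whose terminal point on the unit circle is (cos x, sin x), tan(x) is defined as the ratio (second coordinate)/(first coordinate) = sin(x)/cos(x), wherever cos(x) ≠ 0.
So the two sides agree for every real x for which both sides are defined.

Conclusion: Yes, this is an identity.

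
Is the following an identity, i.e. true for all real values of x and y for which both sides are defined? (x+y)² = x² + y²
Claim: (x+y)² = x² + y².
Test a specific point where both sides are defined: x = 4, y = 3.
LHS = (x+y)² ≈ 49.0000
RHS = x² + y² ≈ 25.0000
Since 49.0000 ≠ 25.0000, the equation fails at this point, so it cannot hold for all real values of x and y for which both sides are defined.
The correct expansion is (x+y)² = x² + 2xy + y²; the cross term 2xy is missing.

Conclusion: No, this is NOT an identity.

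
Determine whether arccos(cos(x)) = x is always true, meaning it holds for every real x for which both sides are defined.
No, this is NOT an identity.

Claim: arccos(cos(x)) = x.
Test a specific point where both sides are defined: x = -π/6.
LHS = arccos(cos(x)) ≈ 0.5236
RHS = x ≈ -0.5236
Since 0.5236 ≠ -0.5236, the equation fails at this point, so it cannot hold for every real x for which both sides are defined.
arccos only returns values in [0, π], so arccos(cos(x)) = x holds only for x in that interval, not for all real x.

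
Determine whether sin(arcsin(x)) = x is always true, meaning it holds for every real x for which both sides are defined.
Claim: sin(arcsin(x)) = x.
Reasoning: For -1 ≤ x ≤ 1 (where arcsin is defined), arcsin(x) is by definition an angle whose sine equals x. Taking the sine of that angle returns x. (Note the other order, arcsin(sin x) = x, is NOT an identity.)
So the two sides agree for every real x for which both sides are defined.

Conclusion: Yes, this is an identity.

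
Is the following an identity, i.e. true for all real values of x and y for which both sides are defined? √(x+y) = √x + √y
No, this is NOT an identity.

Claim: √(x+y) = √x + √y.
Test a specific point where both sides are defined: x = 2, y = 2.
LHS = √(x+y) ≈ 2.0000
RHS = √x + √y ≈ 2.8284
Since 2.0000 ≠ 2.8284, the equation fails at this point, so it cannot hold for all real values of x and y for which both sides are defined.
Squaring the right side gives x + 2√(xy) + y, not x + y.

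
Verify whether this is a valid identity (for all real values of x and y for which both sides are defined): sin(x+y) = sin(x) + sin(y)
Claim: sin(x+y) = sin(x) + sin(y).
Test a specific point where both sides are defined: x = π/3, y = π.
LHS = sin(x+y) ≈ -0.8660
RHS = sin(x) + sin(y) ≈ 0.8660
Since -0.8660 ≠ 0.8660, the equation fails at this point, so it cannot hold for all real values of x and y for which both sides are defined.
The correct expansion is sin(x+y) = sin(x)cos(y) + cos(x)sin(y); sine is not additive.

Conclusion: No, this is NOT an identity.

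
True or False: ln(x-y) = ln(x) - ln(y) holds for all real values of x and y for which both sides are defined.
Claim: ln(x-y) = ln(x) - ln(y).
Test a specific point where both sides are defined: x = 3/2, y = 1.
LHS = ln(x-y) ≈ -0.6931
RHS = ln(x) - ln(y) ≈ 0.4055
Since -0.6931 ≠ 0.4055, the equation fails at this point, so it cannot hold for all real values of x and y for which both sides are defined.
ln(x) - ln(y) = ln(x/y), not ln(x-y).

Conclusion: False.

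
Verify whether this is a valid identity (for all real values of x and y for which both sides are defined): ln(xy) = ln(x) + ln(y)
Claim: ln(xy) = ln(x) + ln(y).
Reasoning: Both sides are simultaneously defined only when x, y > 0. Write x = e^p, y = e^q (p = ln x, q = ln y). Then xy = e^p · e^q = e^(p+q), so ln(xy) = p + q = ln(x) + ln(y).
So the two sides agree for all real values of x and y for which both sides are defined.

Conclusion: Yes, this is an identity.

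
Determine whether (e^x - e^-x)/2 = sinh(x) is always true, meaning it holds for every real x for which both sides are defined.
Claim: (e^x - e^-x)/2 = sinh(x).
Reasoning: This is exactly the definition of the hyperbolic sine: sinh(x) := (e^x - e^-x)/2.
So the two sides agree for every real x for which both sides are defined.

Conclusion: Yes, this is an identity.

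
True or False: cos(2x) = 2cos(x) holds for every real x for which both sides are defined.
False.

Claim: cos(2x) = 2cos(x).
Test a specific point where both sides are defined: x = 3π/4.
LHS = cos(2x) ≈ 0.0000
RHS = 2cos(x) ≈ -1.4142
Since 0.0000 ≠ -1.4142, the equation fails at this point, so it cannot hold for every real x for which both sides are defined.
The correct double-angle formula is cos(2x) = cos²x - sin²x.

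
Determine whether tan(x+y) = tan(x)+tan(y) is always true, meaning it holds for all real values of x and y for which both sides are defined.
Claim: tan(x+y) = tan(x)+tan(y).
Test a specific point where both sides are defined: x = -π/3, y = -π/4.
LHS = tan(x+y) ≈ 3.7321
RHS = tan(x)+tan(y) ≈ -2.7321
Since 3.7321 ≠ -2.7321, the equation fails at this point, so it cannot hold for all real values of x and y for which both sides are defined.
The correct formula is tan(x+y) = (tan(x) + tan(y))/(1 - tan(x)tan(y)).

Conclusion: No, this is NOT an identity.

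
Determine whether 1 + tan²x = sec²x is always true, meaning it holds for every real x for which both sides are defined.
Yes, this is an identity.

Claim: 1 + tan²x = sec²x.
Reasoning: Start from sin²x + cos²x = 1 and divide every term by cos²x (allowed wherever tan x and sec x are defined): tan²x + 1 = 1/cos²x = sec²x.
So the two sides agree for every real x for which both sides are defined.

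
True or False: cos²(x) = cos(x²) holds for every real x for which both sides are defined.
False.

Claim: cos²(x) = cos(x²).
Test a specific point where both sides are defined: x = 2π/3.
LHS = cos²(x) ≈ 0.2500
RHS = cos(x²) ≈ -0.3202
Since 0.2500 ≠ -0.3202, the equation fails at this point, so it cannot hold for every real x for which both sides are defined.
cos²(x) means (cos x)², squaring the output; cos(x²) squares the input. These are different functions.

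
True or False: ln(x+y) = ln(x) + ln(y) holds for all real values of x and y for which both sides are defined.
Claim: ln(x+y) = ln(x) + ln(y).
Test a specific point where both sides are defined: x = 4, y = 1.
LHS = ln(x+y) ≈ 1.6094
RHS = ln(x) + ln(y) ≈ 1.3863
Since 1.6094 ≠ 1.3863, the equation fails at this point, so it cannot hold for all real values of x and y for which both sides are defined.
ln(x) + ln(y) = ln(xy), not ln(x+y).

Conclusion: False.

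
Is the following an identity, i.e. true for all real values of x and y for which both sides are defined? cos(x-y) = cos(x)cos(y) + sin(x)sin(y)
Claim: cos(x-y) = cos(x)cos(y) + sin(x)sin(y).
Reasoning: Replace y by -y in cos(x+y) = cos(x)cos(y) - sin(x)sin(y) and use cos(-y) = cos(y), sin(-y) = -sin(y): cos(x-y) = cos(x)cos(y) + sin(x)sin(y).
So the two sides agree for all real values of x and y for which both sides are defined.

Conclusion: Yes, this is an identity.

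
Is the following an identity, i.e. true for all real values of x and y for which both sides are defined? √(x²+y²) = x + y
No, this is NOT an identity.

Claim: √(x²+y²) = x + y.
Test a specific point where both sides are defined: x = 1/2, y = 5.
LHS = √(x²+y²) ≈ 5.0249
RHS = x + y ≈ 5.5000
Since 5.0249 ≠ 5.5000, the equation fails at this point, so it cannot hold for all real values of x and y for which both sides are defined.
(x+y)² = x² + 2xy + y², not x² + y², so the square root does not split this way.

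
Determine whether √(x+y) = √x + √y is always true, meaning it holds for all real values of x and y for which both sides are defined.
Claim: √(x+y) = √x + √y.
Test a specific point where both sides are defined: x = 2, y = 2.
LHS = √(x+y) ≈ 2.0000
RHS = √x + √y ≈ 2.8284
Since 2.0000 ≠ 2.8284, the equation fails at this point, so it cannot hold for all real values of x and y for which both sides are defined.
Squaring the right side gives x + 2√(xy) + y, not x + y.

Conclusion: No, this is NOT an identity.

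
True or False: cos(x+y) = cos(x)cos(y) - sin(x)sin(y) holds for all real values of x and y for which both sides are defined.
True.

Claim: cos(x+y) = cos(x)cos(y) - sin(x)sin(y).
Reasoning: By Euler's formula e^(i(x+y)) = e^(ix)·e^(iy) = (cos x + i·sin x)(cos y + i·sin y). The real part of the left side is cos(x+y); the real part of the product is cos(x)cos(y) - sin(x)sin(y) (since i·i = -1).
So the two sides agree for all real values of x and y for which both sides are defined.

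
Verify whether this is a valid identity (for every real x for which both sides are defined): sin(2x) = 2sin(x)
No, this is NOT an identity.

Claim: sin(2x) = 2sin(x).
Test a specific point where both sides are defined: x = -π/4.
LHS = sin(2x) ≈ -1.0000
RHS = 2sin(x) ≈ -1.4142
Since -1.0000 ≠ -1.4142, the equation fails at this point, so it cannot hold for every real x for which both sides are defined.
The correct double-angle formula is sin(2x) = 2sin(x)cos(x).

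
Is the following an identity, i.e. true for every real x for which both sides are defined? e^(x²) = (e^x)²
No, this is NOT an identity.

Claim: e^(x²) = (e^x)².
Test a specific point where both sides are defined: x = -3.
LHS = e^(x²) ≈ 8103.0839
RHS = (e^x)² ≈ 0.0025
Since 8103.0839 ≠ 0.0025, the equation fails at this point, so it cannot hold for every real x for which both sides are defined.
(e^x)² = e^(2x), and 2x ≠ x² in general.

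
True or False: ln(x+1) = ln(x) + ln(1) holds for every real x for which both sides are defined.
False.

Claim: ln(x+1) = ln(x) + ln(1).
Test a specific point where both sides are defined: x = 1/2.
LHS = ln(x+1) ≈ 0.4055
RHS = ln(x) + ln(1) ≈ -0.6931
Since 0.4055 ≠ -0.6931, the equation fails at this point, so it cannot hold for every real x for which both sides are defined.
ln(1) = 0, so the right side is just ln(x), which differs from ln(x+1).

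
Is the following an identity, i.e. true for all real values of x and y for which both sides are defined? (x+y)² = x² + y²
Claim: (x+y)² = x² + y².
Test a specific point where both sides are defined: x = -3, y = 1/2.
LHS = (x+y)² ≈ 6.2500
RHS = x² + y² ≈ 9.2500
Since 6.2500 ≠ 9.2500, the equation fails at this point, so it cannot hold for all real values of x and y for which both sides are defined.
The correct expansion is (x+y)² = x² + 2xy + y²; the cross term 2xy is missing.

Conclusion: No, this is NOT an identity.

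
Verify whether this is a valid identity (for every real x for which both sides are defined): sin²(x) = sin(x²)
Claim: sin²(x) = sin(x²).
Test a specific point where both sides are defined: x = π.
LHS = sin²(x) ≈ 0.0000
RHS = sin(x²) ≈ -0.4303
Since 0.0000 ≠ -0.4303, the equation fails at this point, so it cannot hold for every real x for which both sides are defined.
sin²(x) means (sin x)², squaring the output; sin(x²) squares the input. These are different functions.

Conclusion: No, this is NOT an identity.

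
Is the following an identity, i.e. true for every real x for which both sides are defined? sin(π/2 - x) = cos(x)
Yes, this is an identity.

Claim: sin(π/2 - x) = cos(x).
Reasoning: Use sin(u - v) = sin(u)cos(v) - cos(u)sin(v) with u = π/2, v = x: sin(π/2)cos(x) - cos(π/2)sin(x) = 1·cos(x) - 0·sin(x) = cos(x).
So the two sides agree for every real x for which both sides are defined.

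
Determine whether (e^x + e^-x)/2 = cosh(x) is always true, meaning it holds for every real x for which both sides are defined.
Yes, this is an identity.

Claim: (e^x + e^-x)/2 = cosh(x).
Reasoning: This is exactly the definition of the hyperbolic cosine: cosh(x) := (e^x + e^-x)/2.
So the two sides agree for every real x for which both sides are defined.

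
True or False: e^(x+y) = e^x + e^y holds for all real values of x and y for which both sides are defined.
Claim: e^(x+y) = e^x + e^y.
Test a specific point where both sides are defined: x = 5, y = -1.
LHS = e^(x+y) ≈ 54.5982
RHS = e^x + e^y ≈ 148.7810
Since 54.5982 ≠ 148.7810, the equation fails at this point, so it cannot hold for all real values of x and y for which both sides are defined.
The correct rule is e^(x+y) = e^x · e^y (a product, not a sum).

Conclusion: False.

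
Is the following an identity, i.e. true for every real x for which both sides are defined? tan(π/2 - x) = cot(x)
Claim: tan(π/2 - x) = cot(x).
Reasoning: tan(π/2 - x) = sin(π/2 - x)/cos(π/2 - x) = cos(x)/sin(x) = cot(x), using the cofunction identities sin(π/2 - x) = cos(x) and cos(π/2 - x) = sin(x).
So the two sides agree for every real x for which both sides are defined.

Conclusion: Yes, this is an identity.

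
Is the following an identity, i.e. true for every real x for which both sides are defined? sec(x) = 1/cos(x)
Claim: sec(x) = 1/cos(x).
Reasoning: sec(x) is by definition the reciprocal of cos(x), wherever cos(x) ≠ 0.
So the two sides agree for every real x for which both sides are defined.

Conclusion: Yes, this is an identity.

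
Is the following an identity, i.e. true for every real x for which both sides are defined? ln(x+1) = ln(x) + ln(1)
Claim: ln(x+1) = ln(x) + ln(1).
Test a specific point where both sides are defined: x = 3.
LHS = ln(x+1) ≈ 1.3863
RHS = ln(x) + ln(1) ≈ 1.0986
Since 1.3863 ≠ 1.0986, the equation fails at this point, so it cannot hold for every real x for which both sides are defined.
ln(1) = 0, so the right side is just ln(x), which differs from ln(x+1).

Conclusion: No, this is NOT an identity.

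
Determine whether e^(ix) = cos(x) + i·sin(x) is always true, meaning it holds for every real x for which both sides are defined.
Yes, this is an identity.

Claim: e^(ix) = cos(x) + i·sin(x).
Reasoning: Euler's formula. Expand e^(ix) = Σ (ix)^k / k!. Since i² = -1, the even-k terms are Σ (-1)^m x^(2m)/(2m)! = cos(x) and the odd-k terms are i · Σ (-1)^m x^(2m+1)/(2m+1)! = i·sin(x).
So the two sides agree for every real x for which both sides are defined.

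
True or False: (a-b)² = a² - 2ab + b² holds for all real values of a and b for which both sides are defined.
Claim: (a-b)² = a² - 2ab + b².
Reasoning: Expand: (a-b)² = (a-b)(a-b) = a·a - a·b - b·a + b·b = a² - 2ab + b².
So the two sides agree for all real values of a and b for which both sides are defined.

Conclusion: True.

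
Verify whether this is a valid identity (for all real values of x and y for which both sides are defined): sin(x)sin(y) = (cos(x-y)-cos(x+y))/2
Yes, this is an identity.

Claim: sin(x)sin(y) = (cos(x-y)-cos(x+y))/2.
Reasoning: cos(x-y) = cos(x)cos(y) + sin(x)sin(y) and cos(x+y) = cos(x)cos(y) - sin(x)sin(y). Subtracting, cos(x-y) - cos(x+y) = 2sin(x)sin(y); divide by 2.
So the two sides agree for all real values of x and y for which both sides are defined.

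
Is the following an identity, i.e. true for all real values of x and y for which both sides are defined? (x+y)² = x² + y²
No, this is NOT an identity.

Claim: (x+y)² = x² + y².
Test a specific point where both sides are defined: x = 2, y = 5.
LHS = (x+y)² ≈ 49.0000
RHS = x² + y² ≈ 29.0000
Since 49.0000 ≠ 29.0000, the equation fails at this point, so it cannot hold for all real values of x and y for which both sides are defined.
The correct expansion is (x+y)² = x² + 2xy + y²; the cross term 2xy is missing.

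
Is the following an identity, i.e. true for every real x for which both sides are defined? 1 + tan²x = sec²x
Yes, this is an identity.

Claim: 1 + tan²x = sec²x.
Reasoning: Start from sin²x + cos²x = 1 and divide every term by cos²x (allowed wherever tan x and sec x are defined): tan²x + 1 = 1/cos²x = sec²x.
So the two sides agree for every real x for which both sides are defined.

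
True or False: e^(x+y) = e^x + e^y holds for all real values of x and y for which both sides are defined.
Claim: e^(x+y) = e^x + e^y.
Test a specific point where both sides are defined: x = -1, y = -3.
LHS = e^(x+y) ≈ 0.0183
RHS = e^x + e^y ≈ 0.4177
Since 0.0183 ≠ 0.4177, the equation fails at this point, so it cannot hold for all real values of x and y for which both sides are defined.
The correct rule is e^(x+y) = e^x · e^y (a product, not a sum).

Conclusion: False.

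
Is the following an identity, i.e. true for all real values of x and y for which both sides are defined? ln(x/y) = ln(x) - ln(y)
Yes, this is an identity.

Claim: ln(x/y) = ln(x) - ln(y).
Reasoning: Both sides are simultaneously defined only when x, y > 0. Write x = e^p, y = e^q. Then x/y = e^(p-q), so ln(x/y) = p - q = ln(x) - ln(y).
So the two sides agree for all real values of x and y for which both sides are defined.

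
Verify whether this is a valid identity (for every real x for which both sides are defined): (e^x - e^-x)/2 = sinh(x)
Claim: (e^x - e^-x)/2 = sinh(x).
Reasoning: This is exactly the definition of the hyperbolic sine: sinh(x) := (e^x - e^-x)/2.
So the two sides agree for every real x for which both sides are defined.

Conclusion: Yes, this is an identity.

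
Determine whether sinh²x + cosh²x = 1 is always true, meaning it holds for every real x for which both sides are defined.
No, this is NOT an identity.

Claim: sinh²x + cosh²x = 1.
Test a specific point where both sides are defined: x = -1.
LHS = sinh²x + cosh²x ≈ 3.7622
RHS = 1 ≈ 1.0000
Since 3.7622 ≠ 1.0000, the equation fails at this point, so it cannot hold for every real x for which both sides are defined.
The correct hyperbolic identity is cosh²x - sinh²x = 1 (a difference); the sum sinh²x + cosh²x equals cosh(2x).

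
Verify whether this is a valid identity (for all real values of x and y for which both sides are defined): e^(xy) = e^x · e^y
No, this is NOT an identity.

Claim: e^(xy) = e^x · e^y.
Test a specific point where both sides are defined: x = 3/2, y = 4.
LHS = e^(xy) ≈ 403.4288
RHS = e^x · e^y ≈ 244.6919
Since 403.4288 ≠ 244.6919, the equation fails at this point, so it cannot hold for all real values of x and y for which both sides are defined.
e^x · e^y = e^(x+y), not e^(xy).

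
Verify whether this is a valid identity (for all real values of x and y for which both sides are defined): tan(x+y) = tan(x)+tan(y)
No, this is NOT an identity.

Claim: tan(x+y) = tan(x)+tan(y).
Test a specific point where both sides are defined: x = π/3, y = -π/4.
LHS = tan(x+y) ≈ 0.2679
RHS = tan(x)+tan(y) ≈ 0.7321
Since 0.2679 ≠ 0.7321, the equation fails at this point, so it cannot hold for all real values of x and y for which both sides are defined.
The correct formula is tan(x+y) = (tan(x) + tan(y))/(1 - tan(x)tan(y)).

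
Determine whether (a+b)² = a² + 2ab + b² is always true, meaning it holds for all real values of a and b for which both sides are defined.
Claim: (a+b)² = a² + 2ab + b².
Reasoning: Expand: (a+b)² = (a+b)(a+b) = a·a + a·b + b·a + b·b = a² + 2ab + b².
So the two sides agree for all real values of a and b for which both sides are defined.

Conclusion: Yes, this is an identity.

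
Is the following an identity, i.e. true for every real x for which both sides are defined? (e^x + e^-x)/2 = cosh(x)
Claim: (e^x + e^-x)/2 = cosh(x).
Reasoning: This is exactly the definition of the hyperbolic cosine: cosh(x) := (e^x + e^-x)/2.
So the two sides agree for every real x for which both sides are defined.

Conclusion: Yes, this is an identity.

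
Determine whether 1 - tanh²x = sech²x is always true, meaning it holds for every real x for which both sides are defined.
Yes, this is an identity.

Claim: 1 - tanh²x = sech²x.
Reasoning: Divide cosh²x - sinh²x = 1 through by cosh²x (never zero): 1 - tanh²x = 1/cosh²x = sech²x.
So the two sides agree for every real x for which both sides are defined.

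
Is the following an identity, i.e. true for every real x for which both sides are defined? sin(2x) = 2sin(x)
Claim: sin(2x) = 2sin(x).
Test a specific point where both sides are defined: x = -π/2.
LHS = sin(2x) ≈ 0.0000
RHS = 2sin(x) ≈ -2.0000
Since 0.0000 ≠ -2.0000, the equation fails at this point, so it cannot hold for every real x for which both sides are defined.
The correct double-angle formula is sin(2x) = 2sin(x)cos(x).

Conclusion: No, this is NOT an identity.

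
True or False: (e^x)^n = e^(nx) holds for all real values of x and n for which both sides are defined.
True.

Claim: (e^x)^n = e^(nx).
Reasoning: e^x is a positive real number, and for a positive base B and real exponent n, B^n = e^(n·ln B). With B = e^x, ln B = x, so (e^x)^n = e^(n·x).
So the two sides agree for all real values of x and n for which both sides are defined.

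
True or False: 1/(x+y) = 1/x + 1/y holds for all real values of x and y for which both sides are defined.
False.

Claim: 1/(x+y) = 1/x + 1/y.
Test a specific point where both sides are defined: x = 4, y = -2.
LHS = 1/(x+y) ≈ 0.5000
RHS = 1/x + 1/y ≈ -0.2500
Since 0.5000 ≠ -0.2500, the equation fails at this point, so it cannot hold for all real values of x and y for which both sides are defined.
1/x + 1/y = (x+y)/(xy), which is not 1/(x+y).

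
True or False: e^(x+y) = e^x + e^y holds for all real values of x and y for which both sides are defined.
False.

Claim: e^(x+y) = e^x + e^y.
Test a specific point where both sides are defined: x = -1, y = 1/2.
LHS = e^(x+y) ≈ 0.6065
RHS = e^x + e^y ≈ 2.0166
Since 0.6065 ≠ 2.0166, the equation fails at this point, so it cannot hold for all real values of x and y for which both sides are defined.
The correct rule is e^(x+y) = e^x · e^y (a product, not a sum).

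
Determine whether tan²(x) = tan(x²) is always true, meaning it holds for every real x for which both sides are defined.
No, this is NOT an identity.

Claim: tan²(x) = tan(x²).
Test a specific point where both sides are defined: x = 2π/3.
LHS = tan²(x) ≈ 3.0000
RHS = tan(x²) ≈ 2.9590
Since 3.0000 ≠ 2.9590, the equation fails at this point, so it cannot hold for every real x for which both sides are defined.
tan²(x) means (tan x)², squaring the output; tan(x²) squares the input. These are different functions.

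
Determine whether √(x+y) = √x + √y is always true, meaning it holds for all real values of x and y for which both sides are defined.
Claim: √(x+y) = √x + √y.
Test a specific point where both sides are defined: x = 3, y = 1.
LHS = √(x+y) ≈ 2.0000
RHS = √x + √y ≈ 2.7321
Since 2.0000 ≠ 2.7321, the equation fails at this point, so it cannot hold for all real values of x and y for which both sides are defined.
Squaring the right side gives x + 2√(xy) + y, not x + y.

Conclusion: No, this is NOT an identity.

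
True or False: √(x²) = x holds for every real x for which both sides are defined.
False.

Claim: √(x²) = x.
Test a specific point where both sides are defined: x = -2.
LHS = √(x²) ≈ 2.0000
RHS = x ≈ -2.0000
Since 2.0000 ≠ -2.0000, the equation fails at this point, so it cannot hold for every real x for which both sides are defined.
√(x²) = |x|, which differs from x whenever x < 0 (both sides are defined for every real x).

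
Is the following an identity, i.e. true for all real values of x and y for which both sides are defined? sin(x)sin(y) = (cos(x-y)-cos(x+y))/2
Claim: sin(x)sin(y) = (cos(x-y)-cos(x+y))/2.
Reasoning: cos(x-y) = cos(x)cos(y) + sin(x)sin(y) and cos(x+y) = cos(x)cos(y) - sin(x)sin(y). Subtracting, cos(x-y) - cos(x+y) = 2sin(x)sin(y); divide by 2.
So the two sides agree for all real values of x and y for which both sides are defined.

Conclusion: Yes, this is an identity.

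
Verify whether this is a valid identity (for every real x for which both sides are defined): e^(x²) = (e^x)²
No, this is NOT an identity.

Claim: e^(x²) = (e^x)².
Test a specific point where both sides are defined: x = 1/2.
LHS = e^(x²) ≈ 1.2840
RHS = (e^x)² ≈ 2.7183
Since 1.2840 ≠ 2.7183, the equation fails at this point, so it cannot hold for every real x for which both sides are defined.
(e^x)² = e^(2x), and 2x ≠ x² in general.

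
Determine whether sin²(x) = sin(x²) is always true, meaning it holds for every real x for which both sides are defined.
No, this is NOT an identity.

Claim: sin²(x) = sin(x²).
Test a specific point where both sides are defined: x = 2π/3.
LHS = sin²(x) ≈ 0.7500
RHS = sin(x²) ≈ -0.9474
Since 0.7500 ≠ -0.9474, the equation fails at this point, so it cannot hold for every real x for which both sides are defined.
sin²(x) means (sin x)², squaring the output; sin(x²) squares the input. These are different functions.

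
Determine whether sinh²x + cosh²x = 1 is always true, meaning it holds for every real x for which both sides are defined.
Claim: sinh²x + cosh²x = 1.
Test a specific point where both sides are defined: x = -3.
LHS = sinh²x + cosh²x ≈ 201.7156
RHS = 1 ≈ 1.0000
Since 201.7156 ≠ 1.0000, the equation fails at this point, so it cannot hold for every real x for which both sides are defined.
The correct hyperbolic identity is cosh²x - sinh²x = 1 (a difference); the sum sinh²x + cosh²x equals cosh(2x).

Conclusion: No, this is NOT an identity.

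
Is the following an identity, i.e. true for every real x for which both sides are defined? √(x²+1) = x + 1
No, this is NOT an identity.

Claim: √(x²+1) = x + 1.
Test a specific point where both sides are defined: x = 3/2.
LHS = √(x²+1) ≈ 1.8028
RHS = x + 1 ≈ 2.5000
Since 1.8028 ≠ 2.5000, the equation fails at this point, so it cannot hold for every real x for which both sides are defined.
(x+1)² = x² + 2x + 1 ≠ x² + 1 unless x = 0.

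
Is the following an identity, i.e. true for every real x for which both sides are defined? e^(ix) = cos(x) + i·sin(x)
Yes, this is an identity.

Claim: e^(ix) = cos(x) + i·sin(x).
Reasoning: Euler's formula. Expand e^(ix) = Σ (ix)^k / k!. Since i² = -1, the even-k terms are Σ (-1)^m x^(2m)/(2m)! = cos(x) and the odd-k terms are i · Σ (-1)^m x^(2m+1)/(2m+1)! = i·sin(x).
So the two sides agree for every real x for which both sides are defined.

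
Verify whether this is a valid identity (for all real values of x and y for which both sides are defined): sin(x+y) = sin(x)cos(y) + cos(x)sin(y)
Yes, this is an identity.

Claim: sin(x+y) = sin(x)cos(y) + cos(x)sin(y).
Reasoning: By Euler's formula e^(i(x+y)) = e^(ix)·e^(iy) = (cos x + i·sin x)(cos y + i·sin y). The imaginary part of the left side is sin(x+y); the imaginary part of the product is sin(x)cos(y) + cos(x)sin(y).
So the two sides agree for all real values of x and y for which both sides are defined.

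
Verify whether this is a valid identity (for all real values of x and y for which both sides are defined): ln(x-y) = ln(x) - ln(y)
Claim: ln(x-y) = ln(x) - ln(y).
Test a specific point where both sides are defined: x = 3, y = 1/2.
LHS = ln(x-y) ≈ 0.9163
RHS = ln(x) - ln(y) ≈ 1.7918
Since 0.9163 ≠ 1.7918, the equation fails at this point, so it cannot hold for all real values of x and y for which both sides are defined.
ln(x) - ln(y) = ln(x/y), not ln(x-y).

Conclusion: No, this is NOT an identity.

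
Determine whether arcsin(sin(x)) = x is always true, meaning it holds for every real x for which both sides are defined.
Claim: arcsin(sin(x)) = x.
Test a specific point where both sides are defined: x = 3π/4.
LHS = arcsin(sin(x)) ≈ 0.7854
RHS = x ≈ 2.3562
Since 0.7854 ≠ 2.3562, the equation fails at this point, so it cannot hold for every real x for which both sides are defined.
arcsin only returns values in [-π/2, π/2], so arcsin(sin(x)) = x holds only for x in that interval, not for all real x.

Conclusion: No, this is NOT an identity.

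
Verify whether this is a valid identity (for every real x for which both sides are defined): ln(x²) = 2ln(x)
Yes, this is an identity.

Claim: ln(x²) = 2ln(x).
Reasoning: The right side requires x > 0. For x > 0, x² = (e^(ln x))² = e^(2ln x), so ln(x²) = 2ln(x). (For x < 0 the right side is undefined, so those values are outside the claim.)
So the two sides agree for every real x for which both sides are defined.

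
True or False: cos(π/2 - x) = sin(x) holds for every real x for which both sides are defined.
True.

Claim: cos(π/2 - x) = sin(x).
Reasoning: Use cos(u - v) = cos(u)cos(v) + sin(u)sin(v) with u = π/2, v = x: cos(π/2)cos(x) + sin(π/2)sin(x) = 0·cos(x) + 1·sin(x) = sin(x).
So the two sides agree for every real x for which both sides are defined.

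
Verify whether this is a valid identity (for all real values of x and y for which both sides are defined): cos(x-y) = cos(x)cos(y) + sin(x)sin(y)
Claim: cos(x-y) = cos(x)cos(y) + sin(x)sin(y).
Reasoning: Replace y by -y in cos(x+y) = cos(x)cos(y) - sin(x)sin(y) and use cos(-y) = cos(y), sin(-y) = -sin(y): cos(x-y) = cos(x)cos(y) + sin(x)sin(y).
So the two sides agree for all real values of x and y for which both sides are defined.

Conclusion: Yes, this is an identity.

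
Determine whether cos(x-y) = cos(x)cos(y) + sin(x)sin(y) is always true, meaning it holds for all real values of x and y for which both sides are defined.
Claim: cos(x-y) = cos(x)cos(y) + sin(x)sin(y).
Reasoning: Replace y by -y in cos(x+y) = cos(x)cos(y) - sin(x)sin(y) and use cos(-y) = cos(y), sin(-y) = -sin(y): cos(x-y) = cos(x)cos(y) + sin(x)sin(y).
So the two sides agree for all real values of x and y for which both sides are defined.

Conclusion: Yes, this is an identity.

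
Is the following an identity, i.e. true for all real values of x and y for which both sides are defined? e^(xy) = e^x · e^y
Claim: e^(xy) = e^x · e^y.
Test a specific point where both sides are defined: x = -3, y = 1/2.
LHS = e^(xy) ≈ 0.2231
RHS = e^x · e^y ≈ 0.0821
Since 0.2231 ≠ 0.0821, the equation fails at this point, so it cannot hold for all real values of x and y for which both sides are defined.
e^x · e^y = e^(x+y), not e^(xy).

Conclusion: No, this is NOT an identity.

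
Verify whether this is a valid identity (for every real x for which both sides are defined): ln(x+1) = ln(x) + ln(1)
Claim: ln(x+1) = ln(x) + ln(1).
Test a specific point where both sides are defined: x = 3.
LHS = ln(x+1) ≈ 1.3863
RHS = ln(x) + ln(1) ≈ 1.0986
Since 1.3863 ≠ 1.0986, the equation fails at this point, so it cannot hold for every real x for which both sides are defined.
ln(1) = 0, so the right side is just ln(x), which differs from ln(x+1).

Conclusion: No, this is NOT an identity.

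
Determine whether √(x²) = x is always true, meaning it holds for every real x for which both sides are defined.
No, this is NOT an identity.

Claim: √(x²) = x.
Test a specific point where both sides are defined: x = -3.
LHS = √(x²) ≈ 3.0000
RHS = x ≈ -3.0000
Since 3.0000 ≠ -3.0000, the equation fails at this point, so it cannot hold for every real x for which both sides are defined.
√(x²) = |x|, which differs from x whenever x < 0 (both sides are defined for every real x).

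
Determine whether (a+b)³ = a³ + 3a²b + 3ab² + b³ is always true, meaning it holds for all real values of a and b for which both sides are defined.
Claim: (a+b)³ = a³ + 3a²b + 3ab² + b³.
Reasoning: (a+b)³ = (a+b)(a+b)² = (a+b)(a² + 2ab + b²) = a³ + 2a²b + ab² + a²b + 2ab² + b³ = a³ + 3a²b + 3ab² + b³.
So the two sides agree for all real values of a and b for which both sides are defined.

Conclusion: Yes, this is an identity.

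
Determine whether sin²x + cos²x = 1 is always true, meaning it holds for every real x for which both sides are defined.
Yes, this is an identity.

Claim: sin²x + cos²x = 1.
Reasoning: The point (cos x, sin x) lies on the unit circle X² + Y² = 1, so cos²x + sin²x = 1 for every real x.
So the two sides agree for every real x for which both sides are defined.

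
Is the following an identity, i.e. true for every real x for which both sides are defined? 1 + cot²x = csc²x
Yes, this is an identity.

Claim: 1 + cot²x = csc²x.
Reasoning: Start from sin²x + cos²x = 1 and divide every term by sin²x (allowed wherever cot x and csc x are defined): 1 + cot²x = 1/sin²x = csc²x.
So the two sides agree for every real x for which both sides are defined.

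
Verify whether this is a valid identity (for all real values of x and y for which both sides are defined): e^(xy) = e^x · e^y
Claim: e^(xy) = e^x · e^y.
Test a specific point where both sides are defined: x = 2, y = 3/2.
LHS = e^(xy) ≈ 20.0855
RHS = e^x · e^y ≈ 33.1155
Since 20.0855 ≠ 33.1155, the equation fails at this point, so it cannot hold for all real values of x and y for which both sides are defined.
e^x · e^y = e^(x+y), not e^(xy).

Conclusion: No, this is NOT an identity.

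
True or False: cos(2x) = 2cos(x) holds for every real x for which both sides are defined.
False.

Claim: cos(2x) = 2cos(x).
Test a specific point where both sides are defined: x = -π/4.
LHS = cos(2x) ≈ 0.0000
RHS = 2cos(x) ≈ 1.4142
Since 0.0000 ≠ 1.4142, the equation fails at this point, so it cannot hold for every real x for which both sides are defined.
The correct double-angle formula is cos(2x) = cos²x - sin²x.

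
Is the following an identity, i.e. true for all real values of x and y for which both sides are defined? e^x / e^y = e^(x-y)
Yes, this is an identity.

Claim: e^x / e^y = e^(x-y).
Reasoning: 1/e^y = e^(-y), so e^x / e^y = e^x · e^(-y) = e^(x + (-y)) = e^(x-y) by the product rule for exponents.
So the two sides agree for all real values of x and y for which both sides are defined.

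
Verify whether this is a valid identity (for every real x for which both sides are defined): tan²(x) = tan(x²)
Claim: tan²(x) = tan(x²).
Test a specific point where both sides are defined: x = 3π/4.
LHS = tan²(x) ≈ 1.0000
RHS = tan(x²) ≈ -0.8977
Since 1.0000 ≠ -0.8977, the equation fails at this point, so it cannot hold for every real x for which both sides are defined.
tan²(x) means (tan x)², squaring the output; tan(x²) squares the input. These are different functions.

Conclusion: No, this is NOT an identity.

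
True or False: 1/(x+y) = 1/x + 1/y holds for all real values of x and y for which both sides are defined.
Claim: 1/(x+y) = 1/x + 1/y.
Test a specific point where both sides are defined: x = 4, y = -2.
LHS = 1/(x+y) ≈ 0.5000
RHS = 1/x + 1/y ≈ -0.2500
Since 0.5000 ≠ -0.2500, the equation fails at this point, so it cannot hold for all real values of x and y for which both sides are defined.
1/x + 1/y = (x+y)/(xy), which is not 1/(x+y).

Conclusion: False.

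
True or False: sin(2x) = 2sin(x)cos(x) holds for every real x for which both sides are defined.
Claim: sin(2x) = 2sin(x)cos(x).
Reasoning: Put y = x in the addition formula sin(x+y) = sin(x)cos(y) + cos(x)sin(y): sin(2x) = sin(x)cos(x) + cos(x)sin(x) = 2sin(x)cos(x).
So the two sides agree for every real x for which both sides are defined.

Conclusion: True.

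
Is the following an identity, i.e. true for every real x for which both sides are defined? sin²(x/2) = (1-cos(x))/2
Claim: sin²(x/2) = (1-cos(x))/2.
Reasoning: Use cos(2θ) = 1 - 2sin²θ with θ = x/2: cos(x) = 1 - 2sin²(x/2). Solving for sin²(x/2) gives (1 - cos(x))/2.
So the two sides agree for every real x for which both sides are defined.

Conclusion: Yes, this is an identity.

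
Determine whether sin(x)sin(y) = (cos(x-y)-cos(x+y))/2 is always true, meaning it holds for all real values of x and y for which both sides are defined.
Claim: sin(x)sin(y) = (cos(x-y)-cos(x+y))/2.
Reasoning: cos(x-y) = cos(x)cos(y) + sin(x)sin(y) and cos(x+y) = cos(x)cos(y) - sin(x)sin(y). Subtracting, cos(x-y) - cos(x+y) = 2sin(x)sin(y); divide by 2.
So the two sides agree for all real values of x and y for which both sides are defined.

Conclusion: Yes, this is an identity.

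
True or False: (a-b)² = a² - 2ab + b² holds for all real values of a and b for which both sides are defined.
Claim: (a-b)² = a² - 2ab + b².
Reasoning: Expand: (a-b)² = (a-b)(a-b) = a·a - a·b - b·a + b·b = a² - 2ab + b².
So the two sides agree for all real values of a and b for which both sides are defined.

Conclusion: True.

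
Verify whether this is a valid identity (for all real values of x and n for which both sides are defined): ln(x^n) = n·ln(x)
Yes, this is an identity.

Claim: ln(x^n) = n·ln(x).
Reasoning: The right side requires x > 0. For x > 0, x^n = (e^(ln x))^n = e^(n·ln x), so taking ln of both sides gives ln(x^n) = n·ln(x).
So the two sides agree for all real values of x and n for which both sides are defined.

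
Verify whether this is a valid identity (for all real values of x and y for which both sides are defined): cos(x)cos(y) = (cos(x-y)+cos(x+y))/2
Claim: cos(x)cos(y) = (cos(x-y)+cos(x+y))/2.
Reasoning: cos(x-y) = cos(x)cos(y) + sin(x)sin(y) and cos(x+y) = cos(x)cos(y) - sin(x)sin(y). Adding, cos(x-y) + cos(x+y) = 2cos(x)cos(y); divide by 2.
So the two sides agree for all real values of x and y for which both sides are defined.

Conclusion: Yes, this is an identity.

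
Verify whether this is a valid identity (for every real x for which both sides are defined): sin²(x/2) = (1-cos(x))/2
Yes, this is an identity.

Claim: sin²(x/2) = (1-cos(x))/2.
Reasoning: Use cos(2θ) = 1 - 2sin²θ with θ = x/2: cos(x) = 1 - 2sin²(x/2). Solving for sin²(x/2) gives (1 - cos(x))/2.
So the two sides agree for every real x for which both sides are defined.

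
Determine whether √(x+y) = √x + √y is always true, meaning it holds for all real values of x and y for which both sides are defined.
Claim: √(x+y) = √x + √y.
Test a specific point where both sides are defined: x = 5, y = 5.
LHS = √(x+y) ≈ 3.1623
RHS = √x + √y ≈ 4.4721
Since 3.1623 ≠ 4.4721, the equation fails at this point, so it cannot hold for all real values of x and y for which both sides are defined.
Squaring the right side gives x + 2√(xy) + y, not x + y.

Conclusion: No, this is NOT an identity.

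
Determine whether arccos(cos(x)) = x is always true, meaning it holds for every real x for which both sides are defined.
No, this is NOT an identity.

Claim: arccos(cos(x)) = x.
Test a specific point where both sides are defined: x = -π/2.
LHS = arccos(cos(x)) ≈ 1.5708
RHS = x ≈ -1.5708
Since 1.5708 ≠ -1.5708, the equation fails at this point, so it cannot hold for every real x for which both sides are defined.
arccos only returns values in [0, π], so arccos(cos(x)) = x holds only for x in that interval, not for all real x.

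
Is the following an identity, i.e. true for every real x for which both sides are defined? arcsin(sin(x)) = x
No, this is NOT an identity.

Claim: arcsin(sin(x)) = x.
Test a specific point where both sides are defined: x = π.
LHS = arcsin(sin(x)) ≈ 0.0000
RHS = x ≈ 3.1416
Since 0.0000 ≠ 3.1416, the equation fails at this point, so it cannot hold for every real x for which both sides are defined.
arcsin only returns values in [-π/2, π/2], so arcsin(sin(x)) = x holds only for x in that interval, not for all real x.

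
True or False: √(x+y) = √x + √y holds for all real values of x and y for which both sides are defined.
Claim: √(x+y) = √x + √y.
Test a specific point where both sides are defined: x = 1/2, y = 2.
LHS = √(x+y) ≈ 1.5811
RHS = √x + √y ≈ 2.1213
Since 1.5811 ≠ 2.1213, the equation fails at this point, so it cannot hold for all real values of x and y for which both sides are defined.
Squaring the right side gives x + 2√(xy) + y, not x + y.

Conclusion: False.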